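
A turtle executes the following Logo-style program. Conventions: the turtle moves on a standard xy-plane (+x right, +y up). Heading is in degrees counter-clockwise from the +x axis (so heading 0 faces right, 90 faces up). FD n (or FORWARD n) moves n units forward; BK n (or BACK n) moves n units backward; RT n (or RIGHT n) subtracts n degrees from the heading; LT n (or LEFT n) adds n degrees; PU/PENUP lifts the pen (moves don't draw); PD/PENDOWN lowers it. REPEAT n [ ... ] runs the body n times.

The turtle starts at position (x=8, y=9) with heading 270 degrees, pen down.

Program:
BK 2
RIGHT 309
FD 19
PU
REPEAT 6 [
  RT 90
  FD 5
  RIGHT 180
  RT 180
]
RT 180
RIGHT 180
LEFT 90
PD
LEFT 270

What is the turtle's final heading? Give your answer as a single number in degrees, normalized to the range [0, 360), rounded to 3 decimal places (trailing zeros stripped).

Executing turtle program step by step:
Start: pos=(8,9), heading=270, pen down
BK 2: (8,9) -> (8,11) [heading=270, draw]
RT 309: heading 270 -> 321
FD 19: (8,11) -> (22.766,-0.957) [heading=321, draw]
PU: pen up
REPEAT 6 [
  -- iteration 1/6 --
  RT 90: heading 321 -> 231
  FD 5: (22.766,-0.957) -> (19.619,-4.843) [heading=231, move]
  RT 180: heading 231 -> 51
  RT 180: heading 51 -> 231
  -- iteration 2/6 --
  RT 90: heading 231 -> 141
  FD 5: (19.619,-4.843) -> (15.733,-1.696) [heading=141, move]
  RT 180: heading 141 -> 321
  RT 180: heading 321 -> 141
  -- iteration 3/6 --
  RT 90: heading 141 -> 51
  FD 5: (15.733,-1.696) -> (18.88,2.19) [heading=51, move]
  RT 180: heading 51 -> 231
  RT 180: heading 231 -> 51
  -- iteration 4/6 --
  RT 90: heading 51 -> 321
  FD 5: (18.88,2.19) -> (22.766,-0.957) [heading=321, move]
  RT 180: heading 321 -> 141
  RT 180: heading 141 -> 321
  -- iteration 5/6 --
  RT 90: heading 321 -> 231
  FD 5: (22.766,-0.957) -> (19.619,-4.843) [heading=231, move]
  RT 180: heading 231 -> 51
  RT 180: heading 51 -> 231
  -- iteration 6/6 --
  RT 90: heading 231 -> 141
  FD 5: (19.619,-4.843) -> (15.733,-1.696) [heading=141, move]
  RT 180: heading 141 -> 321
  RT 180: heading 321 -> 141
]
RT 180: heading 141 -> 321
RT 180: heading 321 -> 141
LT 90: heading 141 -> 231
PD: pen down
LT 270: heading 231 -> 141
Final: pos=(15.733,-1.696), heading=141, 2 segment(s) drawn

Answer: 141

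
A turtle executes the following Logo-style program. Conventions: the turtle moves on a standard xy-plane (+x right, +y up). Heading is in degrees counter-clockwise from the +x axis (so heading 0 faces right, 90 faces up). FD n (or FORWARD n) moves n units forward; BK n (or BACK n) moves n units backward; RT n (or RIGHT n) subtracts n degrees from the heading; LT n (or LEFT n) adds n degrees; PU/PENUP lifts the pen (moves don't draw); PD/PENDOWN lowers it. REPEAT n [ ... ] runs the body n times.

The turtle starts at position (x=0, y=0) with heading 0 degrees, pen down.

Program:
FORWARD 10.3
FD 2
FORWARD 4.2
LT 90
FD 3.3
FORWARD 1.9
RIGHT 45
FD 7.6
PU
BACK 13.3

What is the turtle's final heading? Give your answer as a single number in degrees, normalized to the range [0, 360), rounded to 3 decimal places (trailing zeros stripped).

Answer: 45

Derivation:
Executing turtle program step by step:
Start: pos=(0,0), heading=0, pen down
FD 10.3: (0,0) -> (10.3,0) [heading=0, draw]
FD 2: (10.3,0) -> (12.3,0) [heading=0, draw]
FD 4.2: (12.3,0) -> (16.5,0) [heading=0, draw]
LT 90: heading 0 -> 90
FD 3.3: (16.5,0) -> (16.5,3.3) [heading=90, draw]
FD 1.9: (16.5,3.3) -> (16.5,5.2) [heading=90, draw]
RT 45: heading 90 -> 45
FD 7.6: (16.5,5.2) -> (21.874,10.574) [heading=45, draw]
PU: pen up
BK 13.3: (21.874,10.574) -> (12.469,1.169) [heading=45, move]
Final: pos=(12.469,1.169), heading=45, 6 segment(s) drawn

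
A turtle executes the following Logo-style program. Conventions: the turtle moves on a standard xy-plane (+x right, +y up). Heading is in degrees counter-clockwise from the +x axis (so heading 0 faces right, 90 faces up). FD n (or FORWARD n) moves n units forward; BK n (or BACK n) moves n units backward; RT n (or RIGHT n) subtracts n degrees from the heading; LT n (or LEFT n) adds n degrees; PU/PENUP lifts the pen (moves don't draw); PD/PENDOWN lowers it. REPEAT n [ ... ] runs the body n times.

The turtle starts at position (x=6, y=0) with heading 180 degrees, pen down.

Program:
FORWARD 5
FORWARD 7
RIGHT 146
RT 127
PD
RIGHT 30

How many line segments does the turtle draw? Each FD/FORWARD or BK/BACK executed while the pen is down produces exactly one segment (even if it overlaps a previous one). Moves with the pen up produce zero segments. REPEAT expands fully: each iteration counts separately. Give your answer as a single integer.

Answer: 2

Derivation:
Executing turtle program step by step:
Start: pos=(6,0), heading=180, pen down
FD 5: (6,0) -> (1,0) [heading=180, draw]
FD 7: (1,0) -> (-6,0) [heading=180, draw]
RT 146: heading 180 -> 34
RT 127: heading 34 -> 267
PD: pen down
RT 30: heading 267 -> 237
Final: pos=(-6,0), heading=237, 2 segment(s) drawn
Segments drawn: 2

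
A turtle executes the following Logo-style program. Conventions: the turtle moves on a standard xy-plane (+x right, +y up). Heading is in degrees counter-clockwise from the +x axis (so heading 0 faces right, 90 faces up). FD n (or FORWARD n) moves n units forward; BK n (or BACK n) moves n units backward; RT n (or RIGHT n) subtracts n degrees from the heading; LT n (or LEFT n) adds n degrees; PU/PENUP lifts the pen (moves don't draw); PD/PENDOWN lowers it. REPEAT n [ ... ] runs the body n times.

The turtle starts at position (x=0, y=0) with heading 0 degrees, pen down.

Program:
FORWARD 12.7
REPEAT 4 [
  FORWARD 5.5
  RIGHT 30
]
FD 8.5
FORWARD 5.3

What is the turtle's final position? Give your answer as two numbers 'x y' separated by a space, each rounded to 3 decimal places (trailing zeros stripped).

Answer: 18.813 -24.964

Derivation:
Executing turtle program step by step:
Start: pos=(0,0), heading=0, pen down
FD 12.7: (0,0) -> (12.7,0) [heading=0, draw]
REPEAT 4 [
  -- iteration 1/4 --
  FD 5.5: (12.7,0) -> (18.2,0) [heading=0, draw]
  RT 30: heading 0 -> 330
  -- iteration 2/4 --
  FD 5.5: (18.2,0) -> (22.963,-2.75) [heading=330, draw]
  RT 30: heading 330 -> 300
  -- iteration 3/4 --
  FD 5.5: (22.963,-2.75) -> (25.713,-7.513) [heading=300, draw]
  RT 30: heading 300 -> 270
  -- iteration 4/4 --
  FD 5.5: (25.713,-7.513) -> (25.713,-13.013) [heading=270, draw]
  RT 30: heading 270 -> 240
]
FD 8.5: (25.713,-13.013) -> (21.463,-20.374) [heading=240, draw]
FD 5.3: (21.463,-20.374) -> (18.813,-24.964) [heading=240, draw]
Final: pos=(18.813,-24.964), heading=240, 7 segment(s) drawn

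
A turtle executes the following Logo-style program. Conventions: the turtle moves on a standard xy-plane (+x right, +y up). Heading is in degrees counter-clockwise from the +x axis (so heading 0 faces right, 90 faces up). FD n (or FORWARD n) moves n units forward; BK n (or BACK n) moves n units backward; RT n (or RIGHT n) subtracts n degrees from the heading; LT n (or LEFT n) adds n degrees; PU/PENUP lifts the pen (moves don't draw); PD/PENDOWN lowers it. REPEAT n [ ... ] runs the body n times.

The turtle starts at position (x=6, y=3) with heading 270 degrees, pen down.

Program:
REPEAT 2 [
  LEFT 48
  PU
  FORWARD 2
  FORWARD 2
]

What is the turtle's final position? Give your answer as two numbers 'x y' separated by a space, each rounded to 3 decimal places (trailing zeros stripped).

Executing turtle program step by step:
Start: pos=(6,3), heading=270, pen down
REPEAT 2 [
  -- iteration 1/2 --
  LT 48: heading 270 -> 318
  PU: pen up
  FD 2: (6,3) -> (7.486,1.662) [heading=318, move]
  FD 2: (7.486,1.662) -> (8.973,0.323) [heading=318, move]
  -- iteration 2/2 --
  LT 48: heading 318 -> 6
  PU: pen up
  FD 2: (8.973,0.323) -> (10.962,0.533) [heading=6, move]
  FD 2: (10.962,0.533) -> (12.951,0.742) [heading=6, move]
]
Final: pos=(12.951,0.742), heading=6, 0 segment(s) drawn

Answer: 12.951 0.742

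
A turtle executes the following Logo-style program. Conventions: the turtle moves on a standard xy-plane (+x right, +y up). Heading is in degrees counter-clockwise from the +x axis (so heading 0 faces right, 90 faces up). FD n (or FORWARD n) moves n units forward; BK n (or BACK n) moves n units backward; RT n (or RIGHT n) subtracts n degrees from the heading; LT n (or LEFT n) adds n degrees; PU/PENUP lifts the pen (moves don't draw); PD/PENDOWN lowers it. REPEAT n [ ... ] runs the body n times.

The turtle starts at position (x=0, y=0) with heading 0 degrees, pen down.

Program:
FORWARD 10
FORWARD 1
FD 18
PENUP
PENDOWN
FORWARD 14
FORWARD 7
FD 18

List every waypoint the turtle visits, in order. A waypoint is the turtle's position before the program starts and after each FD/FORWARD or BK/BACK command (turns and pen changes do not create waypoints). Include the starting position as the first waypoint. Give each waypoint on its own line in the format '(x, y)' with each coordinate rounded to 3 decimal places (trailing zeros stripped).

Executing turtle program step by step:
Start: pos=(0,0), heading=0, pen down
FD 10: (0,0) -> (10,0) [heading=0, draw]
FD 1: (10,0) -> (11,0) [heading=0, draw]
FD 18: (11,0) -> (29,0) [heading=0, draw]
PU: pen up
PD: pen down
FD 14: (29,0) -> (43,0) [heading=0, draw]
FD 7: (43,0) -> (50,0) [heading=0, draw]
FD 18: (50,0) -> (68,0) [heading=0, draw]
Final: pos=(68,0), heading=0, 6 segment(s) drawn
Waypoints (7 total):
(0, 0)
(10, 0)
(11, 0)
(29, 0)
(43, 0)
(50, 0)
(68, 0)

Answer: (0, 0)
(10, 0)
(11, 0)
(29, 0)
(43, 0)
(50, 0)
(68, 0)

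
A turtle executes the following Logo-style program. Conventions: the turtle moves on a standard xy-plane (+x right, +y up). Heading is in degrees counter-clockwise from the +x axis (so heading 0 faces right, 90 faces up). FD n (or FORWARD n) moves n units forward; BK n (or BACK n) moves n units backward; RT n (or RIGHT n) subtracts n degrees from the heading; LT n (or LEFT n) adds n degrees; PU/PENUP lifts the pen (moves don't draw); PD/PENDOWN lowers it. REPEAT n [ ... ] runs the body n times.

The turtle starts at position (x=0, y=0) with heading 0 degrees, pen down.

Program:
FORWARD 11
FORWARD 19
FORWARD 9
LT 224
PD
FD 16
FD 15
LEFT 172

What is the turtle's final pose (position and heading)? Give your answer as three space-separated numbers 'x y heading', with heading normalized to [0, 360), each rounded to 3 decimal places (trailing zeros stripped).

Answer: 16.7 -21.534 36

Derivation:
Executing turtle program step by step:
Start: pos=(0,0), heading=0, pen down
FD 11: (0,0) -> (11,0) [heading=0, draw]
FD 19: (11,0) -> (30,0) [heading=0, draw]
FD 9: (30,0) -> (39,0) [heading=0, draw]
LT 224: heading 0 -> 224
PD: pen down
FD 16: (39,0) -> (27.491,-11.115) [heading=224, draw]
FD 15: (27.491,-11.115) -> (16.7,-21.534) [heading=224, draw]
LT 172: heading 224 -> 36
Final: pos=(16.7,-21.534), heading=36, 5 segment(s) drawn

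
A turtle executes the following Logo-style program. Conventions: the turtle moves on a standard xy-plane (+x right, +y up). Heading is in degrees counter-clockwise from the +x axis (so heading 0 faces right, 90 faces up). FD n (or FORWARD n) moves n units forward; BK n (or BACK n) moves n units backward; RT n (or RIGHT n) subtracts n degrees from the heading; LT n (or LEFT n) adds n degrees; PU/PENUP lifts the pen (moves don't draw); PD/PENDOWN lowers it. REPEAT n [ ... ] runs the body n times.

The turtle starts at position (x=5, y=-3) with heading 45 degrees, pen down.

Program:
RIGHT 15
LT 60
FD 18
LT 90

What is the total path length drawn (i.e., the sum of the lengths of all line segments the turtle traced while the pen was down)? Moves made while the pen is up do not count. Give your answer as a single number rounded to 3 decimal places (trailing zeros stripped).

Answer: 18

Derivation:
Executing turtle program step by step:
Start: pos=(5,-3), heading=45, pen down
RT 15: heading 45 -> 30
LT 60: heading 30 -> 90
FD 18: (5,-3) -> (5,15) [heading=90, draw]
LT 90: heading 90 -> 180
Final: pos=(5,15), heading=180, 1 segment(s) drawn

Segment lengths:
  seg 1: (5,-3) -> (5,15), length = 18
Total = 18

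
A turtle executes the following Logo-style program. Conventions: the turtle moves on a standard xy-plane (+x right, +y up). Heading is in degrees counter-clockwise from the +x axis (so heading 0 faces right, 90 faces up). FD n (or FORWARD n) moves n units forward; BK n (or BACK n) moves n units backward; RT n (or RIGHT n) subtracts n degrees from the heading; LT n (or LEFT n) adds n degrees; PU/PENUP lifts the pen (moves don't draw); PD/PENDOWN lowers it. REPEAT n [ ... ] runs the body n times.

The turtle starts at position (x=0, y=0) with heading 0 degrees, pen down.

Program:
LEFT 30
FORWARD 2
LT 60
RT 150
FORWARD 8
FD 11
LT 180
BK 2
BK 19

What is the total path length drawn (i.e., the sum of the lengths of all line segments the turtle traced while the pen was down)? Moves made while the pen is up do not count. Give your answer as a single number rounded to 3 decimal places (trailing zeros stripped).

Executing turtle program step by step:
Start: pos=(0,0), heading=0, pen down
LT 30: heading 0 -> 30
FD 2: (0,0) -> (1.732,1) [heading=30, draw]
LT 60: heading 30 -> 90
RT 150: heading 90 -> 300
FD 8: (1.732,1) -> (5.732,-5.928) [heading=300, draw]
FD 11: (5.732,-5.928) -> (11.232,-15.454) [heading=300, draw]
LT 180: heading 300 -> 120
BK 2: (11.232,-15.454) -> (12.232,-17.187) [heading=120, draw]
BK 19: (12.232,-17.187) -> (21.732,-33.641) [heading=120, draw]
Final: pos=(21.732,-33.641), heading=120, 5 segment(s) drawn

Segment lengths:
  seg 1: (0,0) -> (1.732,1), length = 2
  seg 2: (1.732,1) -> (5.732,-5.928), length = 8
  seg 3: (5.732,-5.928) -> (11.232,-15.454), length = 11
  seg 4: (11.232,-15.454) -> (12.232,-17.187), length = 2
  seg 5: (12.232,-17.187) -> (21.732,-33.641), length = 19
Total = 42

Answer: 42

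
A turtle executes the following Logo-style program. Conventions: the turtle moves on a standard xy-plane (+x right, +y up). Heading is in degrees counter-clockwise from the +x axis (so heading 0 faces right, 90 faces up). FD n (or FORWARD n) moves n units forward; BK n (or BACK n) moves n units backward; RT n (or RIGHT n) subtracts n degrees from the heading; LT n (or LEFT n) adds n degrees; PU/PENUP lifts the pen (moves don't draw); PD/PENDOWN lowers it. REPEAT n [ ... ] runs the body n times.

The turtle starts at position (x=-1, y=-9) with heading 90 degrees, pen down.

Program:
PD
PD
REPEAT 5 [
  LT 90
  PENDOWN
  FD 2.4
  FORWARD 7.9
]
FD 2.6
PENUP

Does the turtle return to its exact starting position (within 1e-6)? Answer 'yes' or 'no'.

Executing turtle program step by step:
Start: pos=(-1,-9), heading=90, pen down
PD: pen down
PD: pen down
REPEAT 5 [
  -- iteration 1/5 --
  LT 90: heading 90 -> 180
  PD: pen down
  FD 2.4: (-1,-9) -> (-3.4,-9) [heading=180, draw]
  FD 7.9: (-3.4,-9) -> (-11.3,-9) [heading=180, draw]
  -- iteration 2/5 --
  LT 90: heading 180 -> 270
  PD: pen down
  FD 2.4: (-11.3,-9) -> (-11.3,-11.4) [heading=270, draw]
  FD 7.9: (-11.3,-11.4) -> (-11.3,-19.3) [heading=270, draw]
  -- iteration 3/5 --
  LT 90: heading 270 -> 0
  PD: pen down
  FD 2.4: (-11.3,-19.3) -> (-8.9,-19.3) [heading=0, draw]
  FD 7.9: (-8.9,-19.3) -> (-1,-19.3) [heading=0, draw]
  -- iteration 4/5 --
  LT 90: heading 0 -> 90
  PD: pen down
  FD 2.4: (-1,-19.3) -> (-1,-16.9) [heading=90, draw]
  FD 7.9: (-1,-16.9) -> (-1,-9) [heading=90, draw]
  -- iteration 5/5 --
  LT 90: heading 90 -> 180
  PD: pen down
  FD 2.4: (-1,-9) -> (-3.4,-9) [heading=180, draw]
  FD 7.9: (-3.4,-9) -> (-11.3,-9) [heading=180, draw]
]
FD 2.6: (-11.3,-9) -> (-13.9,-9) [heading=180, draw]
PU: pen up
Final: pos=(-13.9,-9), heading=180, 11 segment(s) drawn

Start position: (-1, -9)
Final position: (-13.9, -9)
Distance = 12.9; >= 1e-6 -> NOT closed

Answer: no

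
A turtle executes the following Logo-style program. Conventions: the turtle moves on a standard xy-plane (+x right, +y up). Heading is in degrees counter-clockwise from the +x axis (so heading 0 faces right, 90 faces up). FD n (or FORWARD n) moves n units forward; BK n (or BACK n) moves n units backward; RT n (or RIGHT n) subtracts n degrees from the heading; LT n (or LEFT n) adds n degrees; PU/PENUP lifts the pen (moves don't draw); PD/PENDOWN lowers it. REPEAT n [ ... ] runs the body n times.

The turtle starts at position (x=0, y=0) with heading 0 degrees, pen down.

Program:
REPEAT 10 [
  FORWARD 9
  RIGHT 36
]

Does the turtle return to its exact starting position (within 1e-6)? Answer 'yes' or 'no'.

Executing turtle program step by step:
Start: pos=(0,0), heading=0, pen down
REPEAT 10 [
  -- iteration 1/10 --
  FD 9: (0,0) -> (9,0) [heading=0, draw]
  RT 36: heading 0 -> 324
  -- iteration 2/10 --
  FD 9: (9,0) -> (16.281,-5.29) [heading=324, draw]
  RT 36: heading 324 -> 288
  -- iteration 3/10 --
  FD 9: (16.281,-5.29) -> (19.062,-13.85) [heading=288, draw]
  RT 36: heading 288 -> 252
  -- iteration 4/10 --
  FD 9: (19.062,-13.85) -> (16.281,-22.409) [heading=252, draw]
  RT 36: heading 252 -> 216
  -- iteration 5/10 --
  FD 9: (16.281,-22.409) -> (9,-27.699) [heading=216, draw]
  RT 36: heading 216 -> 180
  -- iteration 6/10 --
  FD 9: (9,-27.699) -> (0,-27.699) [heading=180, draw]
  RT 36: heading 180 -> 144
  -- iteration 7/10 --
  FD 9: (0,-27.699) -> (-7.281,-22.409) [heading=144, draw]
  RT 36: heading 144 -> 108
  -- iteration 8/10 --
  FD 9: (-7.281,-22.409) -> (-10.062,-13.85) [heading=108, draw]
  RT 36: heading 108 -> 72
  -- iteration 9/10 --
  FD 9: (-10.062,-13.85) -> (-7.281,-5.29) [heading=72, draw]
  RT 36: heading 72 -> 36
  -- iteration 10/10 --
  FD 9: (-7.281,-5.29) -> (0,0) [heading=36, draw]
  RT 36: heading 36 -> 0
]
Final: pos=(0,0), heading=0, 10 segment(s) drawn

Start position: (0, 0)
Final position: (0, 0)
Distance = 0; < 1e-6 -> CLOSED

Answer: yes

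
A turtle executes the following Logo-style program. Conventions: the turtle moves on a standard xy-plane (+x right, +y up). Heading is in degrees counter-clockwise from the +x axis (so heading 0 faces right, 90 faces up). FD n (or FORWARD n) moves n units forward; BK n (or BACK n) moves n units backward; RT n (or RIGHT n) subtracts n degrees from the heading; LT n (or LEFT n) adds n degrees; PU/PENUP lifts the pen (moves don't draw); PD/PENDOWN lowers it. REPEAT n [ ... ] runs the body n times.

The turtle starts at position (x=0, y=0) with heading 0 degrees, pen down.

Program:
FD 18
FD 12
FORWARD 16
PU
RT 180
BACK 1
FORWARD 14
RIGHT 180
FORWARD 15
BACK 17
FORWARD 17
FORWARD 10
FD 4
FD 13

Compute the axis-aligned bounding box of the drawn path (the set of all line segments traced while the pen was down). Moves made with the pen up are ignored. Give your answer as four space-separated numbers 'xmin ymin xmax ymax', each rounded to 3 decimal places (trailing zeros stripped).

Answer: 0 0 46 0

Derivation:
Executing turtle program step by step:
Start: pos=(0,0), heading=0, pen down
FD 18: (0,0) -> (18,0) [heading=0, draw]
FD 12: (18,0) -> (30,0) [heading=0, draw]
FD 16: (30,0) -> (46,0) [heading=0, draw]
PU: pen up
RT 180: heading 0 -> 180
BK 1: (46,0) -> (47,0) [heading=180, move]
FD 14: (47,0) -> (33,0) [heading=180, move]
RT 180: heading 180 -> 0
FD 15: (33,0) -> (48,0) [heading=0, move]
BK 17: (48,0) -> (31,0) [heading=0, move]
FD 17: (31,0) -> (48,0) [heading=0, move]
FD 10: (48,0) -> (58,0) [heading=0, move]
FD 4: (58,0) -> (62,0) [heading=0, move]
FD 13: (62,0) -> (75,0) [heading=0, move]
Final: pos=(75,0), heading=0, 3 segment(s) drawn

Segment endpoints: x in {0, 18, 30, 46}, y in {0}
xmin=0, ymin=0, xmax=46, ymax=0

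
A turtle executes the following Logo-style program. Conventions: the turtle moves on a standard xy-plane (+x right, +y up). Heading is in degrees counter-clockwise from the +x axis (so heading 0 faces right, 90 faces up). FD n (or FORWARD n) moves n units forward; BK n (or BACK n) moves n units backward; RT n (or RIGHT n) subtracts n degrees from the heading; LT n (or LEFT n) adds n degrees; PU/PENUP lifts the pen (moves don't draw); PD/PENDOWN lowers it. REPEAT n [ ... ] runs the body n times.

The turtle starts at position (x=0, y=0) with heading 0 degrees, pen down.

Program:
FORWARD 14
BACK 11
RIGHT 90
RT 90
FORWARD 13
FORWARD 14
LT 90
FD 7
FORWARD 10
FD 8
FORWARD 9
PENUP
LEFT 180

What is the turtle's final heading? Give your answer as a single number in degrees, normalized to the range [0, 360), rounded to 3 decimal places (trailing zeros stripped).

Executing turtle program step by step:
Start: pos=(0,0), heading=0, pen down
FD 14: (0,0) -> (14,0) [heading=0, draw]
BK 11: (14,0) -> (3,0) [heading=0, draw]
RT 90: heading 0 -> 270
RT 90: heading 270 -> 180
FD 13: (3,0) -> (-10,0) [heading=180, draw]
FD 14: (-10,0) -> (-24,0) [heading=180, draw]
LT 90: heading 180 -> 270
FD 7: (-24,0) -> (-24,-7) [heading=270, draw]
FD 10: (-24,-7) -> (-24,-17) [heading=270, draw]
FD 8: (-24,-17) -> (-24,-25) [heading=270, draw]
FD 9: (-24,-25) -> (-24,-34) [heading=270, draw]
PU: pen up
LT 180: heading 270 -> 90
Final: pos=(-24,-34), heading=90, 8 segment(s) drawn

Answer: 90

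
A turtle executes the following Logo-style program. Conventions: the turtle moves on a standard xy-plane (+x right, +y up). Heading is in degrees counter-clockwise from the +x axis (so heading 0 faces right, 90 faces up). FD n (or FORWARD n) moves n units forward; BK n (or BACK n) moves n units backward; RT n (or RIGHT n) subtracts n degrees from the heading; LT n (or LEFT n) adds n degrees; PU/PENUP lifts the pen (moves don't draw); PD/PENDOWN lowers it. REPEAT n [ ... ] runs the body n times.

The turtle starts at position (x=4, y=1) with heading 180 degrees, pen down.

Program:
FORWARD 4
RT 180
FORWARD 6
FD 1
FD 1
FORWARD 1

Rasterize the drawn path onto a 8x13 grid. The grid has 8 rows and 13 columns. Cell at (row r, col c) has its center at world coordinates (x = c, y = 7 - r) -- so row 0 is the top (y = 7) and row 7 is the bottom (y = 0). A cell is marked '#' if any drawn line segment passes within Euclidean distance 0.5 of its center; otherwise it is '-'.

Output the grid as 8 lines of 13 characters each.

Segment 0: (4,1) -> (0,1)
Segment 1: (0,1) -> (6,1)
Segment 2: (6,1) -> (7,1)
Segment 3: (7,1) -> (8,1)
Segment 4: (8,1) -> (9,1)

Answer: -------------
-------------
-------------
-------------
-------------
-------------
##########---
-------------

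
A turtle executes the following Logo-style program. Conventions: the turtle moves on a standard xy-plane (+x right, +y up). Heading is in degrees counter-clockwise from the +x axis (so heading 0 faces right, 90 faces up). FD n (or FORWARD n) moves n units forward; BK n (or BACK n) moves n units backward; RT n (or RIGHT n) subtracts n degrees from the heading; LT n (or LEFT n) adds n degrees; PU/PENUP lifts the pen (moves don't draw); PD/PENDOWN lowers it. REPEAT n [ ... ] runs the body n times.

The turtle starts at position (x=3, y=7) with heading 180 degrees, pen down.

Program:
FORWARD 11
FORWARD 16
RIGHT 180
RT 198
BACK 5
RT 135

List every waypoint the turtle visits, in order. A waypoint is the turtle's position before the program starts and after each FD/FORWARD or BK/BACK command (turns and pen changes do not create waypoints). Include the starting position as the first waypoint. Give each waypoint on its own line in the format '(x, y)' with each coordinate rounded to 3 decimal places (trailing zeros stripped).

Executing turtle program step by step:
Start: pos=(3,7), heading=180, pen down
FD 11: (3,7) -> (-8,7) [heading=180, draw]
FD 16: (-8,7) -> (-24,7) [heading=180, draw]
RT 180: heading 180 -> 0
RT 198: heading 0 -> 162
BK 5: (-24,7) -> (-19.245,5.455) [heading=162, draw]
RT 135: heading 162 -> 27
Final: pos=(-19.245,5.455), heading=27, 3 segment(s) drawn
Waypoints (4 total):
(3, 7)
(-8, 7)
(-24, 7)
(-19.245, 5.455)

Answer: (3, 7)
(-8, 7)
(-24, 7)
(-19.245, 5.455)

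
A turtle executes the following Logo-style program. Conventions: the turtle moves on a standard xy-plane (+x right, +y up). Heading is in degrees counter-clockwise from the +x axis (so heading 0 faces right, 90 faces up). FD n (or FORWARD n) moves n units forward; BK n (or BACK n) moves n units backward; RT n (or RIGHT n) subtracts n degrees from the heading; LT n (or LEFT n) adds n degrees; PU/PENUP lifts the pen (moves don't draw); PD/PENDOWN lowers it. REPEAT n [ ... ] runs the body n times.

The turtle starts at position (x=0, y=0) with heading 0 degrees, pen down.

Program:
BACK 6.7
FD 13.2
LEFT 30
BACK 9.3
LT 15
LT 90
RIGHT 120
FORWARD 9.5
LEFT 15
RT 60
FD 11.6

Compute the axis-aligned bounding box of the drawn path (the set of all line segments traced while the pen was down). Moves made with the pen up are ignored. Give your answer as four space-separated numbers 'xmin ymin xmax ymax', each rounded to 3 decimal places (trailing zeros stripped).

Answer: -6.7 -7.991 17.668 0

Derivation:
Executing turtle program step by step:
Start: pos=(0,0), heading=0, pen down
BK 6.7: (0,0) -> (-6.7,0) [heading=0, draw]
FD 13.2: (-6.7,0) -> (6.5,0) [heading=0, draw]
LT 30: heading 0 -> 30
BK 9.3: (6.5,0) -> (-1.554,-4.65) [heading=30, draw]
LT 15: heading 30 -> 45
LT 90: heading 45 -> 135
RT 120: heading 135 -> 15
FD 9.5: (-1.554,-4.65) -> (7.622,-2.191) [heading=15, draw]
LT 15: heading 15 -> 30
RT 60: heading 30 -> 330
FD 11.6: (7.622,-2.191) -> (17.668,-7.991) [heading=330, draw]
Final: pos=(17.668,-7.991), heading=330, 5 segment(s) drawn

Segment endpoints: x in {-6.7, -1.554, 0, 6.5, 7.622, 17.668}, y in {-7.991, -4.65, -2.191, 0}
xmin=-6.7, ymin=-7.991, xmax=17.668, ymax=0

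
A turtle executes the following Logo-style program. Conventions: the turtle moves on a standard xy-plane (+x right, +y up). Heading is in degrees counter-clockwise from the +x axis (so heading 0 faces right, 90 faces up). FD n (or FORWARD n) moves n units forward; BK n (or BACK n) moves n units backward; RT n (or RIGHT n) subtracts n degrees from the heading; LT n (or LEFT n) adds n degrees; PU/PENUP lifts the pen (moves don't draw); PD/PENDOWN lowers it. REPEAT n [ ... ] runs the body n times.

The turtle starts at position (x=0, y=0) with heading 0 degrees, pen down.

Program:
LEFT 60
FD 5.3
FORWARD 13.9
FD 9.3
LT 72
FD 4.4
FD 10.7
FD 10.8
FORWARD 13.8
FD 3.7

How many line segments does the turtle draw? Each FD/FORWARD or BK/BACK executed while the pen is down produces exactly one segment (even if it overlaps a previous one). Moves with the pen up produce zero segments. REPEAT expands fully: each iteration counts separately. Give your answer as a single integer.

Answer: 8

Derivation:
Executing turtle program step by step:
Start: pos=(0,0), heading=0, pen down
LT 60: heading 0 -> 60
FD 5.3: (0,0) -> (2.65,4.59) [heading=60, draw]
FD 13.9: (2.65,4.59) -> (9.6,16.628) [heading=60, draw]
FD 9.3: (9.6,16.628) -> (14.25,24.682) [heading=60, draw]
LT 72: heading 60 -> 132
FD 4.4: (14.25,24.682) -> (11.306,27.952) [heading=132, draw]
FD 10.7: (11.306,27.952) -> (4.146,35.903) [heading=132, draw]
FD 10.8: (4.146,35.903) -> (-3.08,43.929) [heading=132, draw]
FD 13.8: (-3.08,43.929) -> (-12.314,54.185) [heading=132, draw]
FD 3.7: (-12.314,54.185) -> (-14.79,56.934) [heading=132, draw]
Final: pos=(-14.79,56.934), heading=132, 8 segment(s) drawn
Segments drawn: 8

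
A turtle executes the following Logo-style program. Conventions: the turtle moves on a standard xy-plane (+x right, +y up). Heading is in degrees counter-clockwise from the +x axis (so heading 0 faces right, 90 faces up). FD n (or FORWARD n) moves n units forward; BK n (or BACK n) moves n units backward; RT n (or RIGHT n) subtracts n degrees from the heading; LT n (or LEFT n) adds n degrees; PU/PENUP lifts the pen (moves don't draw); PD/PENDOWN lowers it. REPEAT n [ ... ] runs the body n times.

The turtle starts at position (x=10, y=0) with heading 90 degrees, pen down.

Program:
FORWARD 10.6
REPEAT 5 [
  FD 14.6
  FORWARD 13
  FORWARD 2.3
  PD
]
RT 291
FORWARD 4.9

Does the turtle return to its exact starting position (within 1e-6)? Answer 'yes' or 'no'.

Answer: no

Derivation:
Executing turtle program step by step:
Start: pos=(10,0), heading=90, pen down
FD 10.6: (10,0) -> (10,10.6) [heading=90, draw]
REPEAT 5 [
  -- iteration 1/5 --
  FD 14.6: (10,10.6) -> (10,25.2) [heading=90, draw]
  FD 13: (10,25.2) -> (10,38.2) [heading=90, draw]
  FD 2.3: (10,38.2) -> (10,40.5) [heading=90, draw]
  PD: pen down
  -- iteration 2/5 --
  FD 14.6: (10,40.5) -> (10,55.1) [heading=90, draw]
  FD 13: (10,55.1) -> (10,68.1) [heading=90, draw]
  FD 2.3: (10,68.1) -> (10,70.4) [heading=90, draw]
  PD: pen down
  -- iteration 3/5 --
  FD 14.6: (10,70.4) -> (10,85) [heading=90, draw]
  FD 13: (10,85) -> (10,98) [heading=90, draw]
  FD 2.3: (10,98) -> (10,100.3) [heading=90, draw]
  PD: pen down
  -- iteration 4/5 --
  FD 14.6: (10,100.3) -> (10,114.9) [heading=90, draw]
  FD 13: (10,114.9) -> (10,127.9) [heading=90, draw]
  FD 2.3: (10,127.9) -> (10,130.2) [heading=90, draw]
  PD: pen down
  -- iteration 5/5 --
  FD 14.6: (10,130.2) -> (10,144.8) [heading=90, draw]
  FD 13: (10,144.8) -> (10,157.8) [heading=90, draw]
  FD 2.3: (10,157.8) -> (10,160.1) [heading=90, draw]
  PD: pen down
]
RT 291: heading 90 -> 159
FD 4.9: (10,160.1) -> (5.425,161.856) [heading=159, draw]
Final: pos=(5.425,161.856), heading=159, 17 segment(s) drawn

Start position: (10, 0)
Final position: (5.425, 161.856)
Distance = 161.921; >= 1e-6 -> NOT closed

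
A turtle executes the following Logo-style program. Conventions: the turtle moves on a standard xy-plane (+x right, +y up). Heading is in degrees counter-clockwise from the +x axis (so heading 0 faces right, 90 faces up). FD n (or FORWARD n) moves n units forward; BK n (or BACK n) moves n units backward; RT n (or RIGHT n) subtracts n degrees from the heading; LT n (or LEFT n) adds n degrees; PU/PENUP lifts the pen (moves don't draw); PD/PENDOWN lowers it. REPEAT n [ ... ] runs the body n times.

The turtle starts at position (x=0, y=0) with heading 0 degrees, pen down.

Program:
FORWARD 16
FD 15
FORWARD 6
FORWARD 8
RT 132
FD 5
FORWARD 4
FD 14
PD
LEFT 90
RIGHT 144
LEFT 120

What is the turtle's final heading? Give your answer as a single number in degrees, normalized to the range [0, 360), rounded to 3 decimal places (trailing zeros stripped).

Executing turtle program step by step:
Start: pos=(0,0), heading=0, pen down
FD 16: (0,0) -> (16,0) [heading=0, draw]
FD 15: (16,0) -> (31,0) [heading=0, draw]
FD 6: (31,0) -> (37,0) [heading=0, draw]
FD 8: (37,0) -> (45,0) [heading=0, draw]
RT 132: heading 0 -> 228
FD 5: (45,0) -> (41.654,-3.716) [heading=228, draw]
FD 4: (41.654,-3.716) -> (38.978,-6.688) [heading=228, draw]
FD 14: (38.978,-6.688) -> (29.61,-17.092) [heading=228, draw]
PD: pen down
LT 90: heading 228 -> 318
RT 144: heading 318 -> 174
LT 120: heading 174 -> 294
Final: pos=(29.61,-17.092), heading=294, 7 segment(s) drawn

Answer: 294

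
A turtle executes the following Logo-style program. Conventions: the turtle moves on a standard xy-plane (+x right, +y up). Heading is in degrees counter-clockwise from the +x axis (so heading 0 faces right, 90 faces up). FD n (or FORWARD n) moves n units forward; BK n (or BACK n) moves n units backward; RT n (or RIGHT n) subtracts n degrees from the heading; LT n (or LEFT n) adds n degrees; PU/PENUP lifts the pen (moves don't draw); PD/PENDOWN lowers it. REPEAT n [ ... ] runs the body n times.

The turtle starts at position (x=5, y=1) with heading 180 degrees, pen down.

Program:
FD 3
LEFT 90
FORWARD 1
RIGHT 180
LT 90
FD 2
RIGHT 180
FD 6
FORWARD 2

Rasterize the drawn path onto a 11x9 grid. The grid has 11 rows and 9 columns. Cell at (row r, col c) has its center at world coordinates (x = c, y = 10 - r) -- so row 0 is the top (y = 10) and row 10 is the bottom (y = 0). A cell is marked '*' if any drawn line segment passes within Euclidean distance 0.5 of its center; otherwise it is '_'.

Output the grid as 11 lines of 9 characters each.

Segment 0: (5,1) -> (2,1)
Segment 1: (2,1) -> (2,0)
Segment 2: (2,0) -> (-0,0)
Segment 3: (-0,0) -> (6,0)
Segment 4: (6,0) -> (8,0)

Answer: _________
_________
_________
_________
_________
_________
_________
_________
_________
__****___
*********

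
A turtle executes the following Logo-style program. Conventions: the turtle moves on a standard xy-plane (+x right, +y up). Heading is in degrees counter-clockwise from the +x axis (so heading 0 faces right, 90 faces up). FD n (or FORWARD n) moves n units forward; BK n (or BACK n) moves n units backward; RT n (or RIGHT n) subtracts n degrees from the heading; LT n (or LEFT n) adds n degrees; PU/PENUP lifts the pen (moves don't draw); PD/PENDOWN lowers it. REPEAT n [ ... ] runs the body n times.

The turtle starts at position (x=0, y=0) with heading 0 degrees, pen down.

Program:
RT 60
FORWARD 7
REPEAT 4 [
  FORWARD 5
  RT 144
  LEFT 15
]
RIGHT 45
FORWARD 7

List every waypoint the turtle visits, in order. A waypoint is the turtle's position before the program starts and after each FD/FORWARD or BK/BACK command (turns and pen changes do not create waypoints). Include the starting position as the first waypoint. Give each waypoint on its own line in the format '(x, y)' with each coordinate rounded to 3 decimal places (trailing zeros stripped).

Executing turtle program step by step:
Start: pos=(0,0), heading=0, pen down
RT 60: heading 0 -> 300
FD 7: (0,0) -> (3.5,-6.062) [heading=300, draw]
REPEAT 4 [
  -- iteration 1/4 --
  FD 5: (3.5,-6.062) -> (6,-10.392) [heading=300, draw]
  RT 144: heading 300 -> 156
  LT 15: heading 156 -> 171
  -- iteration 2/4 --
  FD 5: (6,-10.392) -> (1.062,-9.61) [heading=171, draw]
  RT 144: heading 171 -> 27
  LT 15: heading 27 -> 42
  -- iteration 3/4 --
  FD 5: (1.062,-9.61) -> (4.777,-6.264) [heading=42, draw]
  RT 144: heading 42 -> 258
  LT 15: heading 258 -> 273
  -- iteration 4/4 --
  FD 5: (4.777,-6.264) -> (5.039,-11.258) [heading=273, draw]
  RT 144: heading 273 -> 129
  LT 15: heading 129 -> 144
]
RT 45: heading 144 -> 99
FD 7: (5.039,-11.258) -> (3.944,-4.344) [heading=99, draw]
Final: pos=(3.944,-4.344), heading=99, 6 segment(s) drawn
Waypoints (7 total):
(0, 0)
(3.5, -6.062)
(6, -10.392)
(1.062, -9.61)
(4.777, -6.264)
(5.039, -11.258)
(3.944, -4.344)

Answer: (0, 0)
(3.5, -6.062)
(6, -10.392)
(1.062, -9.61)
(4.777, -6.264)
(5.039, -11.258)
(3.944, -4.344)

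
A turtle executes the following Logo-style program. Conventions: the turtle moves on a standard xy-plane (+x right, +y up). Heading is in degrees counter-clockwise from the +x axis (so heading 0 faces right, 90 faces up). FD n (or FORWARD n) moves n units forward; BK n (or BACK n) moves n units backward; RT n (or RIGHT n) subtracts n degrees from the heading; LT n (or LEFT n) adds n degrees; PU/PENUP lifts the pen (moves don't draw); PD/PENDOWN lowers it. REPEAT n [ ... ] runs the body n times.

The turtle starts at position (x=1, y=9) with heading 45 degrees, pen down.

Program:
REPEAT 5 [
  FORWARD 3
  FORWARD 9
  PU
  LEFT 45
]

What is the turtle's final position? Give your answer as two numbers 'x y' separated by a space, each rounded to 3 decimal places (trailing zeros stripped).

Answer: -19.485 29.485

Derivation:
Executing turtle program step by step:
Start: pos=(1,9), heading=45, pen down
REPEAT 5 [
  -- iteration 1/5 --
  FD 3: (1,9) -> (3.121,11.121) [heading=45, draw]
  FD 9: (3.121,11.121) -> (9.485,17.485) [heading=45, draw]
  PU: pen up
  LT 45: heading 45 -> 90
  -- iteration 2/5 --
  FD 3: (9.485,17.485) -> (9.485,20.485) [heading=90, move]
  FD 9: (9.485,20.485) -> (9.485,29.485) [heading=90, move]
  PU: pen up
  LT 45: heading 90 -> 135
  -- iteration 3/5 --
  FD 3: (9.485,29.485) -> (7.364,31.607) [heading=135, move]
  FD 9: (7.364,31.607) -> (1,37.971) [heading=135, move]
  PU: pen up
  LT 45: heading 135 -> 180
  -- iteration 4/5 --
  FD 3: (1,37.971) -> (-2,37.971) [heading=180, move]
  FD 9: (-2,37.971) -> (-11,37.971) [heading=180, move]
  PU: pen up
  LT 45: heading 180 -> 225
  -- iteration 5/5 --
  FD 3: (-11,37.971) -> (-13.121,35.849) [heading=225, move]
  FD 9: (-13.121,35.849) -> (-19.485,29.485) [heading=225, move]
  PU: pen up
  LT 45: heading 225 -> 270
]
Final: pos=(-19.485,29.485), heading=270, 2 segment(s) drawn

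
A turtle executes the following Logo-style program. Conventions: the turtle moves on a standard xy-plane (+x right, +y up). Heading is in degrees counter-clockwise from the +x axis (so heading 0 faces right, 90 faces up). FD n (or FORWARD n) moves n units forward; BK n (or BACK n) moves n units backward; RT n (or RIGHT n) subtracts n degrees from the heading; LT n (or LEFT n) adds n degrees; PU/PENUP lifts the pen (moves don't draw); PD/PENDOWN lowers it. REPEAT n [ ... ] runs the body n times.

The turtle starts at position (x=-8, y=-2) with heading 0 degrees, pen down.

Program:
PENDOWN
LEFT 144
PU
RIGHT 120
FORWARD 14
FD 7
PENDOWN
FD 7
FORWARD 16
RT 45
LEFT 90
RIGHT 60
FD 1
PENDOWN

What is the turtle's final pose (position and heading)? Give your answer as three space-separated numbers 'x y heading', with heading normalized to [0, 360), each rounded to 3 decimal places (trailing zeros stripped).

Executing turtle program step by step:
Start: pos=(-8,-2), heading=0, pen down
PD: pen down
LT 144: heading 0 -> 144
PU: pen up
RT 120: heading 144 -> 24
FD 14: (-8,-2) -> (4.79,3.694) [heading=24, move]
FD 7: (4.79,3.694) -> (11.184,6.541) [heading=24, move]
PD: pen down
FD 7: (11.184,6.541) -> (17.579,9.389) [heading=24, draw]
FD 16: (17.579,9.389) -> (32.196,15.896) [heading=24, draw]
RT 45: heading 24 -> 339
LT 90: heading 339 -> 69
RT 60: heading 69 -> 9
FD 1: (32.196,15.896) -> (33.184,16.053) [heading=9, draw]
PD: pen down
Final: pos=(33.184,16.053), heading=9, 3 segment(s) drawn

Answer: 33.184 16.053 9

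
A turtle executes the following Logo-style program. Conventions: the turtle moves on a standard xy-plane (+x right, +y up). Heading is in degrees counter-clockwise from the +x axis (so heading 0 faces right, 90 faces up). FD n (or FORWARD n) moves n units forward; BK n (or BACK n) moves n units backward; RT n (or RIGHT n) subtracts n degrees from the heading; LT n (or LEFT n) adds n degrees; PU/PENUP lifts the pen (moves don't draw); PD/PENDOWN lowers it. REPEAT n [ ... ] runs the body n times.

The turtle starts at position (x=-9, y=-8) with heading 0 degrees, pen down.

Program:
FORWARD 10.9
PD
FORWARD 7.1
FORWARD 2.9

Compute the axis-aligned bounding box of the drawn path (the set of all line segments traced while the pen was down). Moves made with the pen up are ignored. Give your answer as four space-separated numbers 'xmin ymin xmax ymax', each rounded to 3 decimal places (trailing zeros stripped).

Answer: -9 -8 11.9 -8

Derivation:
Executing turtle program step by step:
Start: pos=(-9,-8), heading=0, pen down
FD 10.9: (-9,-8) -> (1.9,-8) [heading=0, draw]
PD: pen down
FD 7.1: (1.9,-8) -> (9,-8) [heading=0, draw]
FD 2.9: (9,-8) -> (11.9,-8) [heading=0, draw]
Final: pos=(11.9,-8), heading=0, 3 segment(s) drawn

Segment endpoints: x in {-9, 1.9, 9, 11.9}, y in {-8}
xmin=-9, ymin=-8, xmax=11.9, ymax=-8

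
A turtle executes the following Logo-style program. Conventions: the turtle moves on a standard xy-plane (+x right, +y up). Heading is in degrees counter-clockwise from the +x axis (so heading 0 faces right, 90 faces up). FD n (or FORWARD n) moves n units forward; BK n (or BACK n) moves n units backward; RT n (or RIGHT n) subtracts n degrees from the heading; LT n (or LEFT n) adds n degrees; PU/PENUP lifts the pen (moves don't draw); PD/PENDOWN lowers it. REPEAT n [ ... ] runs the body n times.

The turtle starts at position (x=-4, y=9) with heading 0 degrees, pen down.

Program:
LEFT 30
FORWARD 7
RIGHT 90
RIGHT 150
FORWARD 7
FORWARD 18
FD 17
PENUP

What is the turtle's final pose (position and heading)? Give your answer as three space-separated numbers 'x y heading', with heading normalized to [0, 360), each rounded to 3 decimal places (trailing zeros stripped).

Executing turtle program step by step:
Start: pos=(-4,9), heading=0, pen down
LT 30: heading 0 -> 30
FD 7: (-4,9) -> (2.062,12.5) [heading=30, draw]
RT 90: heading 30 -> 300
RT 150: heading 300 -> 150
FD 7: (2.062,12.5) -> (-4,16) [heading=150, draw]
FD 18: (-4,16) -> (-19.588,25) [heading=150, draw]
FD 17: (-19.588,25) -> (-34.311,33.5) [heading=150, draw]
PU: pen up
Final: pos=(-34.311,33.5), heading=150, 4 segment(s) drawn

Answer: -34.311 33.5 150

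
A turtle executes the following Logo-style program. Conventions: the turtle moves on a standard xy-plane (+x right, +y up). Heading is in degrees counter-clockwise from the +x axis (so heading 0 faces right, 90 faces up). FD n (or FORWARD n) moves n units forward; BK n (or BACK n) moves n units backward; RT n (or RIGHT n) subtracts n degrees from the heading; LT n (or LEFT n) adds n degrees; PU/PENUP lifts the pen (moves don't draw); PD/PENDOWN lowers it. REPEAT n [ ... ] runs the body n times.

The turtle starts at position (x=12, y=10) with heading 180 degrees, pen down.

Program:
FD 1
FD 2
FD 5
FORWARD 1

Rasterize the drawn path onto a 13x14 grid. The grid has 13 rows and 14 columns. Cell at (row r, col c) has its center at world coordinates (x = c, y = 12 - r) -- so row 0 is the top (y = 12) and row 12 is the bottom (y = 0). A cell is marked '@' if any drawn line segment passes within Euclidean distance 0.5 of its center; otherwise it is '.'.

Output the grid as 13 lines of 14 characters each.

Answer: ..............
..............
...@@@@@@@@@@.
..............
..............
..............
..............
..............
..............
..............
..............
..............
..............

Derivation:
Segment 0: (12,10) -> (11,10)
Segment 1: (11,10) -> (9,10)
Segment 2: (9,10) -> (4,10)
Segment 3: (4,10) -> (3,10)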